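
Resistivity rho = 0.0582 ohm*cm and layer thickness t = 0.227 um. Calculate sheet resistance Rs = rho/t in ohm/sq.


Step 1: Convert thickness to cm: t = 0.227 um = 2.2700e-05 cm
Step 2: Rs = rho / t = 0.0582 / 2.2700e-05
Step 3: Rs = 2563.9 ohm/sq

2563.9


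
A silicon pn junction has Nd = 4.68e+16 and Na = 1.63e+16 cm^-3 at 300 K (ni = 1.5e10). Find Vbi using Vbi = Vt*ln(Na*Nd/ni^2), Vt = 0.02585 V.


Step 1: Compute Na*Nd/ni^2 = 1.63e+16 * 4.68e+16 / (1.5e10)^2 = 3.3904e+12
Step 2: ln(3.3904e+12) = 28.8520
Step 3: Vbi = 0.02585 * 28.8520 = 0.746 V

0.746


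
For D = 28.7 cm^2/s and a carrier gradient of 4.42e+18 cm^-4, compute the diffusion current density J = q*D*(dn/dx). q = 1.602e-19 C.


Step 1: J = q * D * (dn/dx)
Step 2: J = 1.602e-19 * 28.7 * 4.42e+18
Step 3: J = 2.03e+01 A/cm^2

2.03e+01


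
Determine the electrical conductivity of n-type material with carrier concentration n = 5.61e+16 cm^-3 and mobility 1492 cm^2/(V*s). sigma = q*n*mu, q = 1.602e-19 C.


Step 1: sigma = q * n * mu
Step 2: sigma = 1.602e-19 * 5.61e+16 * 1492
Step 3: sigma = 1.341e+01 S/cm

1.341e+01


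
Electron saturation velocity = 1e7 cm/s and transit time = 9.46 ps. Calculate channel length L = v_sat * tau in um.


Step 1: tau in seconds = 9.46 ps * 1e-12 = 9.4600e-12 s
Step 2: L = v_sat * tau = 1e7 * 9.4600e-12 = 9.4600e-05 cm
Step 3: L in um = 9.4600e-05 * 1e4 = 0.946 um

0.946


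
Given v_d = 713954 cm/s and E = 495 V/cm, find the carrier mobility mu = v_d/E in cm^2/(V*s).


Step 1: mu = v_d / E
Step 2: mu = 713954 / 495
Step 3: mu = 1442.33 cm^2/(V*s)

1442.33


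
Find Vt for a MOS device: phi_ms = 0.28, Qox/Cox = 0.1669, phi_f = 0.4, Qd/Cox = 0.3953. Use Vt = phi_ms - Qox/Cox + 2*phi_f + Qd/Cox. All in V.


Step 1: Vt = phi_ms - Qox/Cox + 2*phi_f + Qd/Cox
Step 2: Vt = 0.28 - 0.1669 + 2*0.4 + 0.3953
Step 3: Vt = 0.28 - 0.1669 + 0.8 + 0.3953
Step 4: Vt = 1.3084 V

1.3084


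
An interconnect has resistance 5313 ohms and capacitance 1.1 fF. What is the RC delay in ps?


Step 1: tau = R * C
Step 2: tau = 5313 * 1.1 fF = 5313 * 1.1e-15 F
Step 3: tau = 5.8443e-12 s = 5.8443 ps

5.8443


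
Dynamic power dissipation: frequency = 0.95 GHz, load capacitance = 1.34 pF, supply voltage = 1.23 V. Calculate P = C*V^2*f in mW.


Step 1: V^2 = 1.23^2 = 1.5129 V^2
Step 2: P = C*V^2*f = 1.34e-12 F * 1.5129 * 0.95e9 Hz
Step 3: P = 1.9259217e-03 W
Step 4: P = 1.926 mW

1.926


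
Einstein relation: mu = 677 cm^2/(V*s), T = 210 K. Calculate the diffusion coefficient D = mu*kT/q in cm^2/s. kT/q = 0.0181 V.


Step 1: D = mu * (kT/q)
Step 2: D = 677 * 0.0181
Step 3: D = 12.25 cm^2/s

12.25


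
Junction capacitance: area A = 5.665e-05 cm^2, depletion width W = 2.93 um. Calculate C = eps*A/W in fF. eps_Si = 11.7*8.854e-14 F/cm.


Step 1: eps_Si = 11.7 * 8.854e-14 = 1.035918e-12 F/cm
Step 2: W in cm = 2.93 * 1e-4 = 2.93e-04 cm
Step 3: C = 1.035918e-12 * 5.665e-05 / 2.93e-04 = 2.002893e-13 F
Step 4: C = 200.29 fF

200.29


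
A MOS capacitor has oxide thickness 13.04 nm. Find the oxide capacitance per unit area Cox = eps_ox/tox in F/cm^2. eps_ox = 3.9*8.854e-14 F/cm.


Step 1: eps_ox = 3.9 * 8.854e-14 = 3.45306e-13 F/cm
Step 2: tox in cm = 13.04 nm * 1e-7 = 1.3040e-06 cm
Step 3: Cox = 3.45306e-13 / 1.3040e-06 = 2.65e-07 F/cm^2

2.65e-07


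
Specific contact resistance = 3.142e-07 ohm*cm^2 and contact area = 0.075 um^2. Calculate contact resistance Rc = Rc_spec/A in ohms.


Step 1: Convert area to cm^2: 0.075 um^2 = 7.5000e-10 cm^2
Step 2: Rc = Rc_spec / A = 3.142e-07 / 7.5000e-10
Step 3: Rc = 4.19e+02 ohms

4.19e+02


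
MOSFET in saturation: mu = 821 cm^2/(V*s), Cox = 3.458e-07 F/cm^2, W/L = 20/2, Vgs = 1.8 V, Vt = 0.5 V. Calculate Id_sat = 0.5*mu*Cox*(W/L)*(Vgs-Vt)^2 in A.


Step 1: Overdrive voltage Vov = Vgs - Vt = 1.8 - 0.5 = 1.3 V
Step 2: W/L = 20/2 = 10
Step 3: Id = 0.5 * 821 * 3.458e-07 * 10 * 1.3^2
Step 4: Id = 2.40e-03 A

2.40e-03


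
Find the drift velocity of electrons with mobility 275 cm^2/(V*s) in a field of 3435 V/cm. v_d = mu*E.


Step 1: v_d = mu * E
Step 2: v_d = 275 * 3435 = 944625
Step 3: v_d = 9.45e+05 cm/s

9.45e+05


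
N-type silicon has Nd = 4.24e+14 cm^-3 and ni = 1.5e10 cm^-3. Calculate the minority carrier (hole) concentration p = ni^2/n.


Step 1: Since Nd >> ni, n ≈ Nd = 4.24e+14 cm^-3
Step 2: p = ni^2 / n = (1.5e10)^2 / 4.24e+14
Step 3: p = 2.25e20 / 4.24e+14 = 5.31e+05 cm^-3

5.31e+05


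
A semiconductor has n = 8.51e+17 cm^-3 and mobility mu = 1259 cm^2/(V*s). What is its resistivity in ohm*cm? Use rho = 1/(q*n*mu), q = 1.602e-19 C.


Step 1: sigma = q * n * mu = 1.602e-19 * 8.51e+17 * 1259 = 1.71640e+02 S/cm
Step 2: rho = 1 / sigma = 1 / 1.71640e+02 = 0.005826 ohm*cm

0.005826


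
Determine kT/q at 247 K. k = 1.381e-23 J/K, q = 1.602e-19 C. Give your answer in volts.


Step 1: kT = 1.381e-23 * 247 = 3.41107e-21 J
Step 2: Vt = kT/q = 3.41107e-21 / 1.602e-19
Step 3: Vt = 0.02129 V

0.02129


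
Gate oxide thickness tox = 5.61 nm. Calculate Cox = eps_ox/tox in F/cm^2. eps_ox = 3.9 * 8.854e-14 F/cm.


Step 1: eps_ox = 3.9 * 8.854e-14 = 3.45306e-13 F/cm
Step 2: tox in cm = 5.61 nm * 1e-7 = 5.6100e-07 cm
Step 3: Cox = 3.45306e-13 / 5.6100e-07 = 6.16e-07 F/cm^2

6.16e-07


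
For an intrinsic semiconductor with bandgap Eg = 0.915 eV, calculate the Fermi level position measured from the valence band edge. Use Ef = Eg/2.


Step 1: For an intrinsic semiconductor, the Fermi level sits at midgap.
Step 2: Ef = Eg / 2 = 0.915 / 2 = 0.4575 eV

0.4575


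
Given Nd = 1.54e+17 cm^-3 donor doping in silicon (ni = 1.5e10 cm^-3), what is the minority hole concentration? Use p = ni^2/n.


Step 1: Since Nd >> ni, n ≈ Nd = 1.54e+17 cm^-3
Step 2: p = ni^2 / n = (1.5e10)^2 / 1.54e+17
Step 3: p = 2.25e20 / 1.54e+17 = 1.46e+03 cm^-3

1.46e+03


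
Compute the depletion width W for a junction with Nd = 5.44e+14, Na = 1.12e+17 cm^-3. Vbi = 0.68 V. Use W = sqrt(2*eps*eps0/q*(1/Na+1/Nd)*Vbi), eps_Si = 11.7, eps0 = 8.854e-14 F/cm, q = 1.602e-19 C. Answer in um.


Step 1: 1/Na + 1/Nd = 1/1.12e+17 + 1/5.44e+14 = 1.84716e-15
Step 2: 2*eps*eps0/q = 2*11.7*8.854e-14/1.602e-19 = 1.293281e+07
Step 3: W^2 = 1.293281e+07 * 1.84716e-15 * 0.68 = 1.62445e-08
Step 4: W = sqrt(1.62445e-08) = 1.275e-04 cm = 1.275 um

1.275


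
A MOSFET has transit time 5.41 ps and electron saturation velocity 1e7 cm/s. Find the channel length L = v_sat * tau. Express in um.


Step 1: tau in seconds = 5.41 ps * 1e-12 = 5.4100e-12 s
Step 2: L = v_sat * tau = 1e7 * 5.4100e-12 = 5.4100e-05 cm
Step 3: L in um = 5.4100e-05 * 1e4 = 0.541 um

0.541


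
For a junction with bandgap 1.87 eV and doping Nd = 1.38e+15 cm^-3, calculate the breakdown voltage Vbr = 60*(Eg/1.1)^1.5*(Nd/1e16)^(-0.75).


Step 1: Eg/1.1 = 1.87/1.1 = 1.700000
Step 2: (Eg/1.1)^1.5 = 1.700000^1.5 = 2.216529
Step 3: (Nd/1e16)^(-0.75) = (0.138)^(-0.75) = 4.416627
Step 4: Vbr = 60 * 2.216529 * 4.416627 = 587.4 V

587.4


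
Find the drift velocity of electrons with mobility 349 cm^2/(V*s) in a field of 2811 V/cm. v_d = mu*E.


Step 1: v_d = mu * E
Step 2: v_d = 349 * 2811 = 981039
Step 3: v_d = 9.81e+05 cm/s

9.81e+05


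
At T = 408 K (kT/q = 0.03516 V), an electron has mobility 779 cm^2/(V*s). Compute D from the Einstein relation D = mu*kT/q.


Step 1: D = mu * (kT/q)
Step 2: D = 779 * 0.03516
Step 3: D = 27.39 cm^2/s

27.39


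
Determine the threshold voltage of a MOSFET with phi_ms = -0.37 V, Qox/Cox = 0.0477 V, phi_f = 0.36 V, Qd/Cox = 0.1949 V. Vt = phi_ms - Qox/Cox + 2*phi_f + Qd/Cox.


Step 1: Vt = phi_ms - Qox/Cox + 2*phi_f + Qd/Cox
Step 2: Vt = -0.37 - 0.0477 + 2*0.36 + 0.1949
Step 3: Vt = -0.37 - 0.0477 + 0.72 + 0.1949
Step 4: Vt = 0.4972 V

0.4972


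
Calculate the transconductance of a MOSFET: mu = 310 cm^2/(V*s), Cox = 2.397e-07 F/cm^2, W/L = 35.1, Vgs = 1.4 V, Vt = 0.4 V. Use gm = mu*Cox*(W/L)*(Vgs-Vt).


Step 1: Vov = Vgs - Vt = 1.4 - 0.4 = 1.0 V
Step 2: gm = mu * Cox * (W/L) * Vov
Step 3: gm = 310 * 2.397e-07 * 35.1 * 1.0 = 2.61e-03 S

2.61e-03


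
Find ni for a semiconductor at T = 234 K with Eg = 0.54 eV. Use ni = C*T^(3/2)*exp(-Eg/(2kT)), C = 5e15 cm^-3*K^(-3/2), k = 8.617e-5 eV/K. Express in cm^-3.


Step 1: Compute kT = 8.617e-5 * 234 = 0.02016378 eV
Step 2: Exponent = -Eg/(2kT) = -0.54/(2*0.02016378) = -13.39035
Step 3: T^(3/2) = 234^1.5 = 3579.51
Step 4: ni = 5e15 * 3579.51 * exp(-13.39035) = 2.74e+13 cm^-3

2.74e+13


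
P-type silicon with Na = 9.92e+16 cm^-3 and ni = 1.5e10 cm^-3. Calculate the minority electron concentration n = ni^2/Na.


Step 1: Majority hole concentration p ≈ Na = 9.92e+16 cm^-3
Step 2: n = ni^2 / Na = (1.5e10)^2 / 9.92e+16
Step 3: n = 2.27e+03 cm^-3

2.27e+03


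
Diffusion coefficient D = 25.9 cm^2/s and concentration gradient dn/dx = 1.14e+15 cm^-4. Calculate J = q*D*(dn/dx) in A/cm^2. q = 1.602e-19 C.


Step 1: J = q * D * (dn/dx)
Step 2: J = 1.602e-19 * 25.9 * 1.14e+15
Step 3: J = 4.73e-03 A/cm^2

4.73e-03


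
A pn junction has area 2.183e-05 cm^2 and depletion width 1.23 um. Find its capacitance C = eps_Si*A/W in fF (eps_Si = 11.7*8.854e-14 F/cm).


Step 1: eps_Si = 11.7 * 8.854e-14 = 1.035918e-12 F/cm
Step 2: W in cm = 1.23 * 1e-4 = 1.23e-04 cm
Step 3: C = 1.035918e-12 * 2.183e-05 / 1.23e-04 = 1.838544e-13 F
Step 4: C = 183.85 fF

183.85


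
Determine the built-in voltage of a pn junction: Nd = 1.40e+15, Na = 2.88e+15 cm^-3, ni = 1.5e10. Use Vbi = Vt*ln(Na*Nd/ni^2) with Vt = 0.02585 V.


Step 1: Compute Na*Nd/ni^2 = 2.88e+15 * 1.40e+15 / (1.5e10)^2 = 1.7920e+10
Step 2: ln(1.7920e+10) = 23.6092
Step 3: Vbi = 0.02585 * 23.6092 = 0.61 V

0.61


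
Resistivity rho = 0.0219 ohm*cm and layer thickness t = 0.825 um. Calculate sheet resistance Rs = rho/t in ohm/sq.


Step 1: Convert thickness to cm: t = 0.825 um = 8.2500e-05 cm
Step 2: Rs = rho / t = 0.0219 / 8.2500e-05
Step 3: Rs = 265.5 ohm/sq

265.5


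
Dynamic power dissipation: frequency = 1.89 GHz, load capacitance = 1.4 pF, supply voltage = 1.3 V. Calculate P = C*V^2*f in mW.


Step 1: V^2 = 1.3^2 = 1.69 V^2
Step 2: P = C*V^2*f = 1.4e-12 F * 1.69 * 1.89e9 Hz
Step 3: P = 4.47174e-03 W
Step 4: P = 4.472 mW

4.472


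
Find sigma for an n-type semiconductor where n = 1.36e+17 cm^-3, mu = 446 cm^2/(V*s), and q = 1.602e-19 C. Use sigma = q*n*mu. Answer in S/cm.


Step 1: sigma = q * n * mu
Step 2: sigma = 1.602e-19 * 1.36e+17 * 446
Step 3: sigma = 9.717e+00 S/cm

9.717e+00


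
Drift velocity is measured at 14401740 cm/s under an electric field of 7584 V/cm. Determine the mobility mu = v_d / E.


Step 1: mu = v_d / E
Step 2: mu = 14401740 / 7584
Step 3: mu = 1898.96 cm^2/(V*s)

1898.96


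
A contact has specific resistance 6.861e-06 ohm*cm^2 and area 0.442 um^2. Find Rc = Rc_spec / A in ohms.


Step 1: Convert area to cm^2: 0.442 um^2 = 4.4200e-09 cm^2
Step 2: Rc = Rc_spec / A = 6.861e-06 / 4.4200e-09
Step 3: Rc = 1.55e+03 ohms

1.55e+03


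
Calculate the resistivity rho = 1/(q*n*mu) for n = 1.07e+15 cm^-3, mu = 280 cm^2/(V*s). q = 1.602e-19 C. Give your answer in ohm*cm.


Step 1: sigma = q * n * mu = 1.602e-19 * 1.07e+15 * 280 = 4.79959e-02 S/cm
Step 2: rho = 1 / sigma = 1 / 4.79959e-02 = 20.84 ohm*cm

20.84


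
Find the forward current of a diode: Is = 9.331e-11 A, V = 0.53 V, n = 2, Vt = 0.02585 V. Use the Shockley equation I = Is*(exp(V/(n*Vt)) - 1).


Step 1: V/(n*Vt) = 0.53/(2*0.02585) = 10.2515
Step 2: exp(10.2515) = 2.8325e+04
Step 3: I = 9.331e-11 * (2.8325e+04 - 1) = 2.64e-06 A

2.64e-06


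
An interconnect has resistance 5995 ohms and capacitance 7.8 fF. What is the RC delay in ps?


Step 1: tau = R * C
Step 2: tau = 5995 * 7.8 fF = 5995 * 7.8e-15 F
Step 3: tau = 4.6761e-11 s = 46.761 ps

46.761


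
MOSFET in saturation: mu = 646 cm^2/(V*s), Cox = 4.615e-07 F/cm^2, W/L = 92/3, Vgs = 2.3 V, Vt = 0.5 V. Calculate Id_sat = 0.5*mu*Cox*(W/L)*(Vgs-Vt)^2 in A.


Step 1: Overdrive voltage Vov = Vgs - Vt = 2.3 - 0.5 = 1.8 V
Step 2: W/L = 92/3 = 30.6667
Step 3: Id = 0.5 * 646 * 4.615e-07 * 30.6667 * 1.8^2
Step 4: Id = 1.48e-02 A

1.48e-02


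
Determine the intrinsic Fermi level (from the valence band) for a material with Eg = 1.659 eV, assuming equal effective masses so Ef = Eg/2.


Step 1: For an intrinsic semiconductor, the Fermi level sits at midgap.
Step 2: Ef = Eg / 2 = 1.659 / 2 = 0.8295 eV

0.8295


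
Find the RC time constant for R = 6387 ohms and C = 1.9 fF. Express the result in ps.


Step 1: tau = R * C
Step 2: tau = 6387 * 1.9 fF = 6387 * 1.9e-15 F
Step 3: tau = 1.21353e-11 s = 12.1353 ps

12.1353


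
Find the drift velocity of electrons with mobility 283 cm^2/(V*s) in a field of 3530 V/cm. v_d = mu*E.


Step 1: v_d = mu * E
Step 2: v_d = 283 * 3530 = 998990
Step 3: v_d = 9.99e+05 cm/s

9.99e+05


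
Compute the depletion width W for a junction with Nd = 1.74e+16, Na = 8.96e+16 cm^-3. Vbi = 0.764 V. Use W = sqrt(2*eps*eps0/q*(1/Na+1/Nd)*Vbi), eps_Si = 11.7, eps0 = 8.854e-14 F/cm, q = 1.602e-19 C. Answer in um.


Step 1: 1/Na + 1/Nd = 1/8.96e+16 + 1/1.74e+16 = 6.86320e-17
Step 2: 2*eps*eps0/q = 2*11.7*8.854e-14/1.602e-19 = 1.293281e+07
Step 3: W^2 = 1.293281e+07 * 6.86320e-17 * 0.764 = 6.78130e-10
Step 4: W = sqrt(6.78130e-10) = 2.604e-05 cm = 0.2604 um

0.2604


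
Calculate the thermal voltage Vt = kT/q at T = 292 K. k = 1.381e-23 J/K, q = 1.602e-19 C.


Step 1: kT = 1.381e-23 * 292 = 4.03252e-21 J
Step 2: Vt = kT/q = 4.03252e-21 / 1.602e-19
Step 3: Vt = 0.02517 V

0.02517


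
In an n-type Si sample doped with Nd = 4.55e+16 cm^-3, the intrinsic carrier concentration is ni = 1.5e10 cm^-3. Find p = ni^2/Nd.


Step 1: Since Nd >> ni, n ≈ Nd = 4.55e+16 cm^-3
Step 2: p = ni^2 / n = (1.5e10)^2 / 4.55e+16
Step 3: p = 2.25e20 / 4.55e+16 = 4.95e+03 cm^-3

4.95e+03


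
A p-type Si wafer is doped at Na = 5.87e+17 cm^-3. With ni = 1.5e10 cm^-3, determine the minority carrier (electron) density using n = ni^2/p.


Step 1: Majority hole concentration p ≈ Na = 5.87e+17 cm^-3
Step 2: n = ni^2 / Na = (1.5e10)^2 / 5.87e+17
Step 3: n = 3.83e+02 cm^-3

3.83e+02


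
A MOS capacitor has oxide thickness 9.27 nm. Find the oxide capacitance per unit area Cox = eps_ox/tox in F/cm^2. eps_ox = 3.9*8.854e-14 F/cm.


Step 1: eps_ox = 3.9 * 8.854e-14 = 3.45306e-13 F/cm
Step 2: tox in cm = 9.27 nm * 1e-7 = 9.2700e-07 cm
Step 3: Cox = 3.45306e-13 / 9.2700e-07 = 3.72e-07 F/cm^2

3.72e-07


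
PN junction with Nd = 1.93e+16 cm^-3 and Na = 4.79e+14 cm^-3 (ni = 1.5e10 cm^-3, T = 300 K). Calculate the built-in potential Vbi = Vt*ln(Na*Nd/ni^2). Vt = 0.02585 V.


Step 1: Compute Na*Nd/ni^2 = 4.79e+14 * 1.93e+16 / (1.5e10)^2 = 4.1088e+10
Step 2: ln(4.1088e+10) = 24.4390
Step 3: Vbi = 0.02585 * 24.4390 = 0.632 V

0.632


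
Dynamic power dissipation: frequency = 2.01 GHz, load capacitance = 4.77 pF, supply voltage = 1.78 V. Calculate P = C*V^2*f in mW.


Step 1: V^2 = 1.78^2 = 3.1684 V^2
Step 2: P = C*V^2*f = 4.77e-12 F * 3.1684 * 2.01e9 Hz
Step 3: P = 3.037766868e-02 W
Step 4: P = 30.378 mW

30.378


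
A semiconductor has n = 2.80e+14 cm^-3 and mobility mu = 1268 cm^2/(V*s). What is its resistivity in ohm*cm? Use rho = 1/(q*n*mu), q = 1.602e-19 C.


Step 1: sigma = q * n * mu = 1.602e-19 * 2.80e+14 * 1268 = 5.68774e-02 S/cm
Step 2: rho = 1 / sigma = 1 / 5.68774e-02 = 17.58 ohm*cm

17.58


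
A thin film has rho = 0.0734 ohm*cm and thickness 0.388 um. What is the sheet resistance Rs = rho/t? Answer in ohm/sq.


Step 1: Convert thickness to cm: t = 0.388 um = 3.8800e-05 cm
Step 2: Rs = rho / t = 0.0734 / 3.8800e-05
Step 3: Rs = 1891.8 ohm/sq

1891.8


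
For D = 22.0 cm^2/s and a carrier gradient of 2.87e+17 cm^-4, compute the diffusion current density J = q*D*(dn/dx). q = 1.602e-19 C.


Step 1: J = q * D * (dn/dx)
Step 2: J = 1.602e-19 * 22.0 * 2.87e+17
Step 3: J = 1.01e+00 A/cm^2

1.01e+00


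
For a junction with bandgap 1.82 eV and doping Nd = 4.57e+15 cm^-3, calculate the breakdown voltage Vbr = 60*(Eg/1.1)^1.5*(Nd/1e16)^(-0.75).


Step 1: Eg/1.1 = 1.82/1.1 = 1.654545
Step 2: (Eg/1.1)^1.5 = 1.654545^1.5 = 2.128227
Step 3: (Nd/1e16)^(-0.75) = (0.457)^(-0.75) = 1.799131
Step 4: Vbr = 60 * 2.128227 * 1.799131 = 229.7 V

229.7


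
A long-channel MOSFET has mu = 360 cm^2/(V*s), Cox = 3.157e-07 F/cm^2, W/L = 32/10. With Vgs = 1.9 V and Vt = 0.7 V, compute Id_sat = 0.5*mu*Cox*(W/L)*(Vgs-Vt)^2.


Step 1: Overdrive voltage Vov = Vgs - Vt = 1.9 - 0.7 = 1.2 V
Step 2: W/L = 32/10 = 3.2
Step 3: Id = 0.5 * 360 * 3.157e-07 * 3.2 * 1.2^2
Step 4: Id = 2.62e-04 A

2.62e-04


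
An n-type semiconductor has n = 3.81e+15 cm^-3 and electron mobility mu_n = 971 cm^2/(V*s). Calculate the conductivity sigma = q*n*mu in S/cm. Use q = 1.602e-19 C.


Step 1: sigma = q * n * mu
Step 2: sigma = 1.602e-19 * 3.81e+15 * 971
Step 3: sigma = 5.927e-01 S/cm

5.927e-01


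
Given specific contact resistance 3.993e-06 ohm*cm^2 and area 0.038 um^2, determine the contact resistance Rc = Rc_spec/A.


Step 1: Convert area to cm^2: 0.038 um^2 = 3.8000e-10 cm^2
Step 2: Rc = Rc_spec / A = 3.993e-06 / 3.8000e-10
Step 3: Rc = 1.05e+04 ohms

1.05e+04


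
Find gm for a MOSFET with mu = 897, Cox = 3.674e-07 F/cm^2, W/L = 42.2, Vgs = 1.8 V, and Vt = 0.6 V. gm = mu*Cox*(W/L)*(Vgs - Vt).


Step 1: Vov = Vgs - Vt = 1.8 - 0.6 = 1.2 V
Step 2: gm = mu * Cox * (W/L) * Vov
Step 3: gm = 897 * 3.674e-07 * 42.2 * 1.2 = 1.67e-02 S

1.67e-02


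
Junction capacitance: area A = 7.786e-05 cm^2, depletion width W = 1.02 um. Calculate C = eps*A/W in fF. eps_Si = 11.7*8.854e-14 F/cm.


Step 1: eps_Si = 11.7 * 8.854e-14 = 1.035918e-12 F/cm
Step 2: W in cm = 1.02 * 1e-4 = 1.02e-04 cm
Step 3: C = 1.035918e-12 * 7.786e-05 / 1.02e-04 = 7.907507e-13 F
Step 4: C = 790.75 fF

790.75


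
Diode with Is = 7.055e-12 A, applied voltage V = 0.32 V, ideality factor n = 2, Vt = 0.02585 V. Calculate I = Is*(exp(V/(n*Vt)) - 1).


Step 1: V/(n*Vt) = 0.32/(2*0.02585) = 6.1896
Step 2: exp(6.1896) = 4.8765e+02
Step 3: I = 7.055e-12 * (4.8765e+02 - 1) = 3.43e-09 A

3.43e-09


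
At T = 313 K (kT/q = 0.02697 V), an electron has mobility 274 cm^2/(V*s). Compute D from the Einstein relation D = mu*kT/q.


Step 1: D = mu * (kT/q)
Step 2: D = 274 * 0.02697
Step 3: D = 7.39 cm^2/s

7.39


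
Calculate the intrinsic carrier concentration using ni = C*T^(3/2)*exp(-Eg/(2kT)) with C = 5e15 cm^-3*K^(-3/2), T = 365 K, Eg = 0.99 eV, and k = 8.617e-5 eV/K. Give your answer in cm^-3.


Step 1: Compute kT = 8.617e-5 * 365 = 0.03145205 eV
Step 2: Exponent = -Eg/(2kT) = -0.99/(2*0.03145205) = -15.73824
Step 3: T^(3/2) = 365^1.5 = 6973.32
Step 4: ni = 5e15 * 6973.32 * exp(-15.73824) = 5.10e+12 cm^-3

5.10e+12


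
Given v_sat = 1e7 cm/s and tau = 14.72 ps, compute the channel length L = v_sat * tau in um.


Step 1: tau in seconds = 14.72 ps * 1e-12 = 1.4720e-11 s
Step 2: L = v_sat * tau = 1e7 * 1.4720e-11 = 1.4720e-04 cm
Step 3: L in um = 1.4720e-04 * 1e4 = 1.472 um

1.472


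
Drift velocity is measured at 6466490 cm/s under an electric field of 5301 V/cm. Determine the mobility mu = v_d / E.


Step 1: mu = v_d / E
Step 2: mu = 6466490 / 5301
Step 3: mu = 1219.86 cm^2/(V*s)

1219.86


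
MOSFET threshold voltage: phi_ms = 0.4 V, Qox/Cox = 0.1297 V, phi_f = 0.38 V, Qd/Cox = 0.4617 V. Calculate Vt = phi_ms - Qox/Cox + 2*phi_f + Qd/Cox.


Step 1: Vt = phi_ms - Qox/Cox + 2*phi_f + Qd/Cox
Step 2: Vt = 0.4 - 0.1297 + 2*0.38 + 0.4617
Step 3: Vt = 0.4 - 0.1297 + 0.76 + 0.4617
Step 4: Vt = 1.492 V

1.492


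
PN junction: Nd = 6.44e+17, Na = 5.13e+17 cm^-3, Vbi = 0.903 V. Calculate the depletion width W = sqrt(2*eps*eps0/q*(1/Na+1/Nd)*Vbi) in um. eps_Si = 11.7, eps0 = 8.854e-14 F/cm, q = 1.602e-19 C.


Step 1: 1/Na + 1/Nd = 1/5.13e+17 + 1/6.44e+17 = 3.50211e-18
Step 2: 2*eps*eps0/q = 2*11.7*8.854e-14/1.602e-19 = 1.293281e+07
Step 3: W^2 = 1.293281e+07 * 3.50211e-18 * 0.903 = 4.08988e-11
Step 4: W = sqrt(4.08988e-11) = 6.395e-06 cm = 0.06395 um

0.06395


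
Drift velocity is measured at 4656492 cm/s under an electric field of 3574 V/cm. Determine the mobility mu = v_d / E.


Step 1: mu = v_d / E
Step 2: mu = 4656492 / 3574
Step 3: mu = 1302.88 cm^2/(V*s)

1302.88


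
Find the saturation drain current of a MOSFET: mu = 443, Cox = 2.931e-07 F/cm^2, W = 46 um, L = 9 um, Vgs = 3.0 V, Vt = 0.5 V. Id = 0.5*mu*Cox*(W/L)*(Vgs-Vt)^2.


Step 1: Overdrive voltage Vov = Vgs - Vt = 3.0 - 0.5 = 2.5 V
Step 2: W/L = 46/9 = 5.11111
Step 3: Id = 0.5 * 443 * 2.931e-07 * 5.11111 * 2.5^2
Step 4: Id = 2.07e-03 A

2.07e-03


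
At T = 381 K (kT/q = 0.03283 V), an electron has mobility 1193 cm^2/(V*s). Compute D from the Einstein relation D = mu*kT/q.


Step 1: D = mu * (kT/q)
Step 2: D = 1193 * 0.03283
Step 3: D = 39.17 cm^2/s

39.17


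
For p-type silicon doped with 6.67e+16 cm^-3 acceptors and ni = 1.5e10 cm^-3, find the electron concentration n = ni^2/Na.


Step 1: Majority hole concentration p ≈ Na = 6.67e+16 cm^-3
Step 2: n = ni^2 / Na = (1.5e10)^2 / 6.67e+16
Step 3: n = 3.37e+03 cm^-3

3.37e+03


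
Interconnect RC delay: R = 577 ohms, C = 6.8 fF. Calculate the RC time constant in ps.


Step 1: tau = R * C
Step 2: tau = 577 * 6.8 fF = 577 * 6.8e-15 F
Step 3: tau = 3.9236e-12 s = 3.9236 ps

3.9236


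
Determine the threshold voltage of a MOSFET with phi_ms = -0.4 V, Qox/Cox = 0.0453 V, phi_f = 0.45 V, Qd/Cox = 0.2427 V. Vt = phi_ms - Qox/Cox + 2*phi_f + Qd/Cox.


Step 1: Vt = phi_ms - Qox/Cox + 2*phi_f + Qd/Cox
Step 2: Vt = -0.4 - 0.0453 + 2*0.45 + 0.2427
Step 3: Vt = -0.4 - 0.0453 + 0.9 + 0.2427
Step 4: Vt = 0.6974 V

0.6974


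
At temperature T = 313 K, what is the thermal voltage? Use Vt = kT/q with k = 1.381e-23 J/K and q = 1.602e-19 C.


Step 1: kT = 1.381e-23 * 313 = 4.32253e-21 J
Step 2: Vt = kT/q = 4.32253e-21 / 1.602e-19
Step 3: Vt = 0.02698 V

0.02698


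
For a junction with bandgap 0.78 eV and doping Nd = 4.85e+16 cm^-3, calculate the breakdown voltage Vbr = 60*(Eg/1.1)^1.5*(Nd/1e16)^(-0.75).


Step 1: Eg/1.1 = 0.78/1.1 = 0.709091
Step 2: (Eg/1.1)^1.5 = 0.709091^1.5 = 0.597108
Step 3: (Nd/1e16)^(-0.75) = (4.85)^(-0.75) = 0.305980
Step 4: Vbr = 60 * 0.597108 * 0.305980 = 11.0 V

11.0


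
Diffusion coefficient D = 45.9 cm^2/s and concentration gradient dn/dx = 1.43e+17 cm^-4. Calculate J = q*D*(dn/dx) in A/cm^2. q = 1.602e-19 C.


Step 1: J = q * D * (dn/dx)
Step 2: J = 1.602e-19 * 45.9 * 1.43e+17
Step 3: J = 1.05e+00 A/cm^2

1.05e+00


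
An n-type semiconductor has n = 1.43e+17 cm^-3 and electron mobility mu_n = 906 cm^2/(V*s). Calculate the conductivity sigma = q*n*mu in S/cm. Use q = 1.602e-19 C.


Step 1: sigma = q * n * mu
Step 2: sigma = 1.602e-19 * 1.43e+17 * 906
Step 3: sigma = 2.076e+01 S/cm

2.076e+01


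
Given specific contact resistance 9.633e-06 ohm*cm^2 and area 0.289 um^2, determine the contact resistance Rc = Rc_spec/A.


Step 1: Convert area to cm^2: 0.289 um^2 = 2.8900e-09 cm^2
Step 2: Rc = Rc_spec / A = 9.633e-06 / 2.8900e-09
Step 3: Rc = 3.33e+03 ohms

3.33e+03


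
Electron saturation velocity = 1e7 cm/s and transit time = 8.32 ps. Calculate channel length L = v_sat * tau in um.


Step 1: tau in seconds = 8.32 ps * 1e-12 = 8.3200e-12 s
Step 2: L = v_sat * tau = 1e7 * 8.3200e-12 = 8.3200e-05 cm
Step 3: L in um = 8.3200e-05 * 1e4 = 0.832 um

0.832


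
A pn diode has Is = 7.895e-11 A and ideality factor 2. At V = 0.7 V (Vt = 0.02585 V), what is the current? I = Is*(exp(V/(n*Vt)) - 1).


Step 1: V/(n*Vt) = 0.7/(2*0.02585) = 13.5397
Step 2: exp(13.5397) = 7.5896e+05
Step 3: I = 7.895e-11 * (7.5896e+05 - 1) = 5.99e-05 A

5.99e-05


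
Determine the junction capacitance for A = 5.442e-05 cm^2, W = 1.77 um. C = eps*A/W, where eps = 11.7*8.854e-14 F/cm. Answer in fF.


Step 1: eps_Si = 11.7 * 8.854e-14 = 1.035918e-12 F/cm
Step 2: W in cm = 1.77 * 1e-4 = 1.77e-04 cm
Step 3: C = 1.035918e-12 * 5.442e-05 / 1.77e-04 = 3.185009e-13 F
Step 4: C = 318.5 fF

318.5


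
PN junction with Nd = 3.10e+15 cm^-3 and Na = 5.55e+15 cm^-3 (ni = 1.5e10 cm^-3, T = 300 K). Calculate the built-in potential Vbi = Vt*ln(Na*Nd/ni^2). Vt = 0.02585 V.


Step 1: Compute Na*Nd/ni^2 = 5.55e+15 * 3.10e+15 / (1.5e10)^2 = 7.6467e+10
Step 2: ln(7.6467e+10) = 25.0601
Step 3: Vbi = 0.02585 * 25.0601 = 0.648 V

0.648


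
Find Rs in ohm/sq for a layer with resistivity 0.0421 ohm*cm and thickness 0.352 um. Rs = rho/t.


Step 1: Convert thickness to cm: t = 0.352 um = 3.5200e-05 cm
Step 2: Rs = rho / t = 0.0421 / 3.5200e-05
Step 3: Rs = 1196.0 ohm/sq

1196.0


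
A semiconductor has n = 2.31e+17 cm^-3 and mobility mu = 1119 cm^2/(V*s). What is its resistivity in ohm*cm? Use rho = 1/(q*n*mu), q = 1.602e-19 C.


Step 1: sigma = q * n * mu = 1.602e-19 * 2.31e+17 * 1119 = 4.14099e+01 S/cm
Step 2: rho = 1 / sigma = 1 / 4.14099e+01 = 0.02415 ohm*cm

0.02415


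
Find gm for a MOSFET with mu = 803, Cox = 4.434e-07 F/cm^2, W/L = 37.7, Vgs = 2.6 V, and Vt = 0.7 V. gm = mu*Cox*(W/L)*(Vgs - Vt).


Step 1: Vov = Vgs - Vt = 2.6 - 0.7 = 1.9 V
Step 2: gm = mu * Cox * (W/L) * Vov
Step 3: gm = 803 * 4.434e-07 * 37.7 * 1.9 = 2.55e-02 S

2.55e-02


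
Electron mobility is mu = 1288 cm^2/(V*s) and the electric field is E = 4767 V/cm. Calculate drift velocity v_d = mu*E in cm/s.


Step 1: v_d = mu * E
Step 2: v_d = 1288 * 4767 = 6139896
Step 3: v_d = 6.14e+06 cm/s

6.14e+06


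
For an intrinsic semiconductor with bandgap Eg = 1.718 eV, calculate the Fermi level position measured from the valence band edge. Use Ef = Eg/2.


Step 1: For an intrinsic semiconductor, the Fermi level sits at midgap.
Step 2: Ef = Eg / 2 = 1.718 / 2 = 0.859 eV

0.859


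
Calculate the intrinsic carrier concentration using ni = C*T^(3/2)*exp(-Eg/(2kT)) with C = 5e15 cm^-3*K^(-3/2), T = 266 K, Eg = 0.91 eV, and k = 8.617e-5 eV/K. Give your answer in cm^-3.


Step 1: Compute kT = 8.617e-5 * 266 = 0.02292122 eV
Step 2: Exponent = -Eg/(2kT) = -0.91/(2*0.02292122) = -19.85060
Step 3: T^(3/2) = 266^1.5 = 4338.33
Step 4: ni = 5e15 * 4338.33 * exp(-19.85060) = 5.19e+10 cm^-3

5.19e+10


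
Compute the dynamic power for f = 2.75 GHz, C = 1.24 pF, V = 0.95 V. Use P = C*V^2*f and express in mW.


Step 1: V^2 = 0.95^2 = 0.9025 V^2
Step 2: P = C*V^2*f = 1.24e-12 F * 0.9025 * 2.75e9 Hz
Step 3: P = 3.077525e-03 W
Step 4: P = 3.078 mW

3.078


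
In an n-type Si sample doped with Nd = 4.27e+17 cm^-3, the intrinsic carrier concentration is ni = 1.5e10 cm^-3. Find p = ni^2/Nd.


Step 1: Since Nd >> ni, n ≈ Nd = 4.27e+17 cm^-3
Step 2: p = ni^2 / n = (1.5e10)^2 / 4.27e+17
Step 3: p = 2.25e20 / 4.27e+17 = 5.27e+02 cm^-3

5.27e+02


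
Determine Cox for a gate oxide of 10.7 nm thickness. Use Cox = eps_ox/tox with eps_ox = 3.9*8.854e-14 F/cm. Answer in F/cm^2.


Step 1: eps_ox = 3.9 * 8.854e-14 = 3.45306e-13 F/cm
Step 2: tox in cm = 10.7 nm * 1e-7 = 1.0700e-06 cm
Step 3: Cox = 3.45306e-13 / 1.0700e-06 = 3.23e-07 F/cm^2

3.23e-07


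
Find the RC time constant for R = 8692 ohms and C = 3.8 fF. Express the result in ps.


Step 1: tau = R * C
Step 2: tau = 8692 * 3.8 fF = 8692 * 3.8e-15 F
Step 3: tau = 3.30296e-11 s = 33.0296 ps

33.0296


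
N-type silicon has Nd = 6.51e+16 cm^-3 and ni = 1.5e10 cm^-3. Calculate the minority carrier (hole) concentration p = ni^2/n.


Step 1: Since Nd >> ni, n ≈ Nd = 6.51e+16 cm^-3
Step 2: p = ni^2 / n = (1.5e10)^2 / 6.51e+16
Step 3: p = 2.25e20 / 6.51e+16 = 3.46e+03 cm^-3

3.46e+03


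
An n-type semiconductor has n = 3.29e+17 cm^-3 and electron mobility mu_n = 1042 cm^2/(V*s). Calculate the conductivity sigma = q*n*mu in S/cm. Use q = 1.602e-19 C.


Step 1: sigma = q * n * mu
Step 2: sigma = 1.602e-19 * 3.29e+17 * 1042
Step 3: sigma = 5.492e+01 S/cm

5.492e+01


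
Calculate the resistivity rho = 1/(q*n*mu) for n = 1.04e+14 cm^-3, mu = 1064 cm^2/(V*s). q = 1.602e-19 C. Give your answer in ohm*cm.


Step 1: sigma = q * n * mu = 1.602e-19 * 1.04e+14 * 1064 = 1.77271e-02 S/cm
Step 2: rho = 1 / sigma = 1 / 1.77271e-02 = 56.41 ohm*cm

56.41


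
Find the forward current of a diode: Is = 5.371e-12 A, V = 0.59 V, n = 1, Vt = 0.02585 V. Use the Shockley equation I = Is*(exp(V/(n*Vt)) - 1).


Step 1: V/(n*Vt) = 0.59/(1*0.02585) = 22.8240
Step 2: exp(22.8240) = 8.1722e+09
Step 3: I = 5.371e-12 * (8.1722e+09 - 1) = 4.39e-02 A

4.39e-02


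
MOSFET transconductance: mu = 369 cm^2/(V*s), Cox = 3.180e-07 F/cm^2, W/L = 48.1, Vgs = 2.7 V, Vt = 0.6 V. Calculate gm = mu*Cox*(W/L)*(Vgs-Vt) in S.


Step 1: Vov = Vgs - Vt = 2.7 - 0.6 = 2.1 V
Step 2: gm = mu * Cox * (W/L) * Vov
Step 3: gm = 369 * 3.180e-07 * 48.1 * 2.1 = 1.19e-02 S

1.19e-02


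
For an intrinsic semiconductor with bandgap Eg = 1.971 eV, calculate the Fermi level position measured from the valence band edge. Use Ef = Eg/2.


Step 1: For an intrinsic semiconductor, the Fermi level sits at midgap.
Step 2: Ef = Eg / 2 = 1.971 / 2 = 0.9855 eV

0.9855


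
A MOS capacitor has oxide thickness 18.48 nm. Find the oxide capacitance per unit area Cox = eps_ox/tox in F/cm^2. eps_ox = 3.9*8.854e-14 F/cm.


Step 1: eps_ox = 3.9 * 8.854e-14 = 3.45306e-13 F/cm
Step 2: tox in cm = 18.48 nm * 1e-7 = 1.8480e-06 cm
Step 3: Cox = 3.45306e-13 / 1.8480e-06 = 1.87e-07 F/cm^2

1.87e-07


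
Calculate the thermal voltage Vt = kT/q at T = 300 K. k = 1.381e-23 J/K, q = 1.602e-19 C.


Step 1: kT = 1.381e-23 * 300 = 4.143e-21 J
Step 2: Vt = kT/q = 4.143e-21 / 1.602e-19
Step 3: Vt = 0.02586 V

0.02586


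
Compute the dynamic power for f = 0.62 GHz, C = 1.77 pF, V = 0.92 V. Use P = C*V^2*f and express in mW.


Step 1: V^2 = 0.92^2 = 0.8464 V^2
Step 2: P = C*V^2*f = 1.77e-12 F * 0.8464 * 0.62e9 Hz
Step 3: P = 9.2883936e-04 W
Step 4: P = 0.929 mW

0.929


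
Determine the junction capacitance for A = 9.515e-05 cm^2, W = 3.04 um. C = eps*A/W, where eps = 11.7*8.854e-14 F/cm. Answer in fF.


Step 1: eps_Si = 11.7 * 8.854e-14 = 1.035918e-12 F/cm
Step 2: W in cm = 3.04 * 1e-4 = 3.04e-04 cm
Step 3: C = 1.035918e-12 * 9.515e-05 / 3.04e-04 = 3.242355e-13 F
Step 4: C = 324.24 fF

324.24


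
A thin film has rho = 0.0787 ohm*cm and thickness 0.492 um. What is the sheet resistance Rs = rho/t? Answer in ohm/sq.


Step 1: Convert thickness to cm: t = 0.492 um = 4.9200e-05 cm
Step 2: Rs = rho / t = 0.0787 / 4.9200e-05
Step 3: Rs = 1599.6 ohm/sq

1599.6


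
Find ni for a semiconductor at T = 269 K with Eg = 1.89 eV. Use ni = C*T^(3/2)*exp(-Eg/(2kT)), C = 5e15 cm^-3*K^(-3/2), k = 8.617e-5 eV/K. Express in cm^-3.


Step 1: Compute kT = 8.617e-5 * 269 = 0.02317973 eV
Step 2: Exponent = -Eg/(2kT) = -1.89/(2*0.02317973) = -40.76838
Step 3: T^(3/2) = 269^1.5 = 4411.93
Step 4: ni = 5e15 * 4411.93 * exp(-40.76838) = 4.35e+01 cm^-3

4.35e+01


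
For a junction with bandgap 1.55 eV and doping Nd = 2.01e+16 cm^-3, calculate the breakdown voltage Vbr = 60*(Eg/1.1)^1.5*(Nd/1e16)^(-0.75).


Step 1: Eg/1.1 = 1.55/1.1 = 1.409091
Step 2: (Eg/1.1)^1.5 = 1.409091^1.5 = 1.672663
Step 3: (Nd/1e16)^(-0.75) = (2.01)^(-0.75) = 0.592384
Step 4: Vbr = 60 * 1.672663 * 0.592384 = 59.5 V

59.5


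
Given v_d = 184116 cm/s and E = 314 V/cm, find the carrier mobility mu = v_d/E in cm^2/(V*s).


Step 1: mu = v_d / E
Step 2: mu = 184116 / 314
Step 3: mu = 586.36 cm^2/(V*s)

586.36


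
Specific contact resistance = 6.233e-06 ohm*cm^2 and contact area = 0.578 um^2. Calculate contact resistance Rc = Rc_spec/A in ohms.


Step 1: Convert area to cm^2: 0.578 um^2 = 5.7800e-09 cm^2
Step 2: Rc = Rc_spec / A = 6.233e-06 / 5.7800e-09
Step 3: Rc = 1.08e+03 ohms

1.08e+03


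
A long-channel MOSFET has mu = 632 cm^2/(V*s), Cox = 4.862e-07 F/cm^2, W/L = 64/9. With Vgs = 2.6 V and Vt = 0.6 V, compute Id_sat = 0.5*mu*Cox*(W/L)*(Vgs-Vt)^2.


Step 1: Overdrive voltage Vov = Vgs - Vt = 2.6 - 0.6 = 2.0 V
Step 2: W/L = 64/9 = 7.11111
Step 3: Id = 0.5 * 632 * 4.862e-07 * 7.11111 * 2.0^2
Step 4: Id = 4.37e-03 A

4.37e-03


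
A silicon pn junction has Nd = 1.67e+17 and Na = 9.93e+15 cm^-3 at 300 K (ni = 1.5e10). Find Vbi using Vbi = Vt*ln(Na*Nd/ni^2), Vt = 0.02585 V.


Step 1: Compute Na*Nd/ni^2 = 9.93e+15 * 1.67e+17 / (1.5e10)^2 = 7.3703e+12
Step 2: ln(7.3703e+12) = 29.6285
Step 3: Vbi = 0.02585 * 29.6285 = 0.766 V

0.766


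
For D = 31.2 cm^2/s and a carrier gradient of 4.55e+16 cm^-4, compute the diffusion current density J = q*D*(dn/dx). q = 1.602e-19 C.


Step 1: J = q * D * (dn/dx)
Step 2: J = 1.602e-19 * 31.2 * 4.55e+16
Step 3: J = 2.27e-01 A/cm^2

2.27e-01


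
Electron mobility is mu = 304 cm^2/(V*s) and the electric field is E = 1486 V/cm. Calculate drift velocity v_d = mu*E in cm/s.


Step 1: v_d = mu * E
Step 2: v_d = 304 * 1486 = 451744
Step 3: v_d = 4.52e+05 cm/s

4.52e+05


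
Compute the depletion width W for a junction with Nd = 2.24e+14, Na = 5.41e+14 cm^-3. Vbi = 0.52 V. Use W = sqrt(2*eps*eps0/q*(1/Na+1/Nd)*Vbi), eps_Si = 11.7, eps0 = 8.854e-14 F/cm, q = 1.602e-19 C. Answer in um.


Step 1: 1/Na + 1/Nd = 1/5.41e+14 + 1/2.24e+14 = 6.31271e-15
Step 2: 2*eps*eps0/q = 2*11.7*8.854e-14/1.602e-19 = 1.293281e+07
Step 3: W^2 = 1.293281e+07 * 6.31271e-15 * 0.52 = 4.24534e-08
Step 4: W = sqrt(4.24534e-08) = 2.060e-04 cm = 2.06 um

2.06


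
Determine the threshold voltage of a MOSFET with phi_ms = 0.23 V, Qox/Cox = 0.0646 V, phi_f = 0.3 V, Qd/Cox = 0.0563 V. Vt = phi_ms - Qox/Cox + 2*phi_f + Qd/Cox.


Step 1: Vt = phi_ms - Qox/Cox + 2*phi_f + Qd/Cox
Step 2: Vt = 0.23 - 0.0646 + 2*0.3 + 0.0563
Step 3: Vt = 0.23 - 0.0646 + 0.6 + 0.0563
Step 4: Vt = 0.8217 V

0.8217


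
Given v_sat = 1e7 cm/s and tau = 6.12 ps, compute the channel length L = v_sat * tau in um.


Step 1: tau in seconds = 6.12 ps * 1e-12 = 6.1200e-12 s
Step 2: L = v_sat * tau = 1e7 * 6.1200e-12 = 6.1200e-05 cm
Step 3: L in um = 6.1200e-05 * 1e4 = 0.612 um

0.612


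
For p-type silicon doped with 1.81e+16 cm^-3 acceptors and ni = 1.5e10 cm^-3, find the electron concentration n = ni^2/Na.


Step 1: Majority hole concentration p ≈ Na = 1.81e+16 cm^-3
Step 2: n = ni^2 / Na = (1.5e10)^2 / 1.81e+16
Step 3: n = 1.24e+04 cm^-3

1.24e+04


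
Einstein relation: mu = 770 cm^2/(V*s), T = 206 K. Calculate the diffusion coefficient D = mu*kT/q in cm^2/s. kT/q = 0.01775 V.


Step 1: D = mu * (kT/q)
Step 2: D = 770 * 0.01775
Step 3: D = 13.67 cm^2/s

13.67


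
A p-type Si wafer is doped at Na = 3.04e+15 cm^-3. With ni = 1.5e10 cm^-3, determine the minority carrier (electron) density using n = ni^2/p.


Step 1: Majority hole concentration p ≈ Na = 3.04e+15 cm^-3
Step 2: n = ni^2 / Na = (1.5e10)^2 / 3.04e+15
Step 3: n = 7.40e+04 cm^-3

7.40e+04


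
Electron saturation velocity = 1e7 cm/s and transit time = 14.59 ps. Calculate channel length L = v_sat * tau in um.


Step 1: tau in seconds = 14.59 ps * 1e-12 = 1.4590e-11 s
Step 2: L = v_sat * tau = 1e7 * 1.4590e-11 = 1.4590e-04 cm
Step 3: L in um = 1.4590e-04 * 1e4 = 1.459 um

1.459


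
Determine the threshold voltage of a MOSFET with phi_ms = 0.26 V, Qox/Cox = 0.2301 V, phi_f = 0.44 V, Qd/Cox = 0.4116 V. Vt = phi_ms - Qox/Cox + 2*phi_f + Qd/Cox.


Step 1: Vt = phi_ms - Qox/Cox + 2*phi_f + Qd/Cox
Step 2: Vt = 0.26 - 0.2301 + 2*0.44 + 0.4116
Step 3: Vt = 0.26 - 0.2301 + 0.88 + 0.4116
Step 4: Vt = 1.3215 V

1.3215


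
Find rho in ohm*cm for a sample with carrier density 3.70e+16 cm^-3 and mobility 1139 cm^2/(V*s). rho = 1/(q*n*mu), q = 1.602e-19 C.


Step 1: sigma = q * n * mu = 1.602e-19 * 3.70e+16 * 1139 = 6.75131e+00 S/cm
Step 2: rho = 1 / sigma = 1 / 6.75131e+00 = 0.1481 ohm*cm

0.1481


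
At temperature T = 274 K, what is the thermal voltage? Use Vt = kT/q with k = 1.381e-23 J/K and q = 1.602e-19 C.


Step 1: kT = 1.381e-23 * 274 = 3.78394e-21 J
Step 2: Vt = kT/q = 3.78394e-21 / 1.602e-19
Step 3: Vt = 0.02362 V

0.02362


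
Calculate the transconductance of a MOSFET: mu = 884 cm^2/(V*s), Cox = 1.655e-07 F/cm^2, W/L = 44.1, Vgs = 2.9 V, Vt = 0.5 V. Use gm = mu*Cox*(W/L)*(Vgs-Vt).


Step 1: Vov = Vgs - Vt = 2.9 - 0.5 = 2.4 V
Step 2: gm = mu * Cox * (W/L) * Vov
Step 3: gm = 884 * 1.655e-07 * 44.1 * 2.4 = 1.55e-02 S

1.55e-02


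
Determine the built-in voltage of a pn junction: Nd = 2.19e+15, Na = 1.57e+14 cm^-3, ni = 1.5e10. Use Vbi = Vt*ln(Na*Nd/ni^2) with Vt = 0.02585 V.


Step 1: Compute Na*Nd/ni^2 = 1.57e+14 * 2.19e+15 / (1.5e10)^2 = 1.5281e+09
Step 2: ln(1.5281e+09) = 21.1473
Step 3: Vbi = 0.02585 * 21.1473 = 0.547 V

0.547


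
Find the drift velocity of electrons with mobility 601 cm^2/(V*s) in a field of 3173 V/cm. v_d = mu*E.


Step 1: v_d = mu * E
Step 2: v_d = 601 * 3173 = 1906973
Step 3: v_d = 1.91e+06 cm/s

1.91e+06


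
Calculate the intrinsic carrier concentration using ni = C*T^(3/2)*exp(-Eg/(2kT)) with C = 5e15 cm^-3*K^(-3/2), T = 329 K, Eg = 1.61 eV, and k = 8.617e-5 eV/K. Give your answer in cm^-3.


Step 1: Compute kT = 8.617e-5 * 329 = 0.02834993 eV
Step 2: Exponent = -Eg/(2kT) = -1.61/(2*0.02834993) = -28.39513
Step 3: T^(3/2) = 329^1.5 = 5967.52
Step 4: ni = 5e15 * 5967.52 * exp(-28.39513) = 1.39e+07 cm^-3

1.39e+07


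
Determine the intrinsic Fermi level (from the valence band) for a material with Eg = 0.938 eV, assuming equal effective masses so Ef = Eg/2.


Step 1: For an intrinsic semiconductor, the Fermi level sits at midgap.
Step 2: Ef = Eg / 2 = 0.938 / 2 = 0.469 eV

0.469


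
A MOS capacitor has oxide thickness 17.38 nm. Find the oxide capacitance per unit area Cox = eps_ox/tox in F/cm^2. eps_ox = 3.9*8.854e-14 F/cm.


Step 1: eps_ox = 3.9 * 8.854e-14 = 3.45306e-13 F/cm
Step 2: tox in cm = 17.38 nm * 1e-7 = 1.7380e-06 cm
Step 3: Cox = 3.45306e-13 / 1.7380e-06 = 1.99e-07 F/cm^2

1.99e-07


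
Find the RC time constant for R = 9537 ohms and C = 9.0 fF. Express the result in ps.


Step 1: tau = R * C
Step 2: tau = 9537 * 9.0 fF = 9537 * 9.0e-15 F
Step 3: tau = 8.5833e-11 s = 85.833 ps

85.833


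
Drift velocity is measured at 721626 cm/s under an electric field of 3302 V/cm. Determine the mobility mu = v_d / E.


Step 1: mu = v_d / E
Step 2: mu = 721626 / 3302
Step 3: mu = 218.54 cm^2/(V*s)

218.54


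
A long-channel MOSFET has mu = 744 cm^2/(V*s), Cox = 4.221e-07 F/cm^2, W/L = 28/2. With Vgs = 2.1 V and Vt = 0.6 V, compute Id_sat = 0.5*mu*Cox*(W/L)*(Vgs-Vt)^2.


Step 1: Overdrive voltage Vov = Vgs - Vt = 2.1 - 0.6 = 1.5 V
Step 2: W/L = 28/2 = 14
Step 3: Id = 0.5 * 744 * 4.221e-07 * 14 * 1.5^2
Step 4: Id = 4.95e-03 A

4.95e-03


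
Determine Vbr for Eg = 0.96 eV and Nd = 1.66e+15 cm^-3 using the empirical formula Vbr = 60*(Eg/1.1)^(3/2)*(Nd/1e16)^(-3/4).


Step 1: Eg/1.1 = 0.96/1.1 = 0.872727
Step 2: (Eg/1.1)^1.5 = 0.872727^1.5 = 0.815300
Step 3: (Nd/1e16)^(-0.75) = (0.166)^(-0.75) = 3.845200
Step 4: Vbr = 60 * 0.815300 * 3.845200 = 188.1 V

188.1


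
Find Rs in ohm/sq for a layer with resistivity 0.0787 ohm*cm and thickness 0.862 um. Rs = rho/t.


Step 1: Convert thickness to cm: t = 0.862 um = 8.6200e-05 cm
Step 2: Rs = rho / t = 0.0787 / 8.6200e-05
Step 3: Rs = 913.0 ohm/sq

913.0


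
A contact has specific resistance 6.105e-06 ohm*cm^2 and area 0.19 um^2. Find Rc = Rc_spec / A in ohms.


Step 1: Convert area to cm^2: 0.19 um^2 = 1.9000e-09 cm^2
Step 2: Rc = Rc_spec / A = 6.105e-06 / 1.9000e-09
Step 3: Rc = 3.21e+03 ohms

3.21e+03


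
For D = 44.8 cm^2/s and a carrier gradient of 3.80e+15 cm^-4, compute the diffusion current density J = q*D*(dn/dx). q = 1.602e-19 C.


Step 1: J = q * D * (dn/dx)
Step 2: J = 1.602e-19 * 44.8 * 3.80e+15
Step 3: J = 2.73e-02 A/cm^2

2.73e-02


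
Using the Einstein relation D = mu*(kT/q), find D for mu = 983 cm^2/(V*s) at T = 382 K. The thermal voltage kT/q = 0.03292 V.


Step 1: D = mu * (kT/q)
Step 2: D = 983 * 0.03292
Step 3: D = 32.36 cm^2/s

32.36


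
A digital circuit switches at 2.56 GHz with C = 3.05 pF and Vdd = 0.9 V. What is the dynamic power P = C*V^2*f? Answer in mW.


Step 1: V^2 = 0.9^2 = 0.81 V^2
Step 2: P = C*V^2*f = 3.05e-12 F * 0.81 * 2.56e9 Hz
Step 3: P = 6.32448e-03 W
Step 4: P = 6.324 mW

6.324
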